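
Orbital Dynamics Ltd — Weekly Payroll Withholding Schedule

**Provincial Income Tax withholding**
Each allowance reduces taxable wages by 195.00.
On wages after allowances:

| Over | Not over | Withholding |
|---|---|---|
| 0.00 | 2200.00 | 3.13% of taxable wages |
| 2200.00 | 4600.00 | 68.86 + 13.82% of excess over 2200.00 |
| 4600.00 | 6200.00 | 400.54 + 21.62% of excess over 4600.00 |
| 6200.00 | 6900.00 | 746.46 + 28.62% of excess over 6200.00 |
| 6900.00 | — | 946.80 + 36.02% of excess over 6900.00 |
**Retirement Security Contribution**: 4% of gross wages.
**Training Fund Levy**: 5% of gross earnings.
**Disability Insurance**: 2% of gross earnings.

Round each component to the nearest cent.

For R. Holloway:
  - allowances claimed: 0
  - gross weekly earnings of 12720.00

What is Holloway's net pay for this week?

Provincial Income Tax: taxable = 12720.00
  946.80 + 36.02% × (12720.00 − 6900.00) = 946.80 + 36.02% × 5820.00 = 3043.16
Retirement Security Contribution: 4% × 12720.00 = 508.80
Training Fund Levy: 5% × 12720.00 = 636.00
Disability Insurance: 2% × 12720.00 = 254.40
Total withheld: 3043.16 + 508.80 + 636.00 + 254.40 = 4442.36
Net pay: 12720.00 − 4442.36 = 8277.64

8277.64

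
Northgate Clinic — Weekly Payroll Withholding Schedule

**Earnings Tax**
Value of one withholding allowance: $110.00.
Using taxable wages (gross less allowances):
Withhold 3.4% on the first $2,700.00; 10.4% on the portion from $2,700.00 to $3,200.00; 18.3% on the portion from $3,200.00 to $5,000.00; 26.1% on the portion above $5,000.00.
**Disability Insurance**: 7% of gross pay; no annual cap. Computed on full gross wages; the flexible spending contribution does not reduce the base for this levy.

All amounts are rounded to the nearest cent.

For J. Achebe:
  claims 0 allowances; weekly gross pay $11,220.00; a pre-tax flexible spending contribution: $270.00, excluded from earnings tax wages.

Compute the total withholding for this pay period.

$2,811.55

Earnings Tax: taxable = $11,220.00 − $270.00 = $10,950.00
  $473.20 + 26.1% × ($10,950.00 − $5,000.00) = $473.20 + 26.1% × $5,950.00 = $2,026.15
Disability Insurance: 7% × $11,220.00 = $785.40
Total: $2,026.15 + $785.40 = $2,811.55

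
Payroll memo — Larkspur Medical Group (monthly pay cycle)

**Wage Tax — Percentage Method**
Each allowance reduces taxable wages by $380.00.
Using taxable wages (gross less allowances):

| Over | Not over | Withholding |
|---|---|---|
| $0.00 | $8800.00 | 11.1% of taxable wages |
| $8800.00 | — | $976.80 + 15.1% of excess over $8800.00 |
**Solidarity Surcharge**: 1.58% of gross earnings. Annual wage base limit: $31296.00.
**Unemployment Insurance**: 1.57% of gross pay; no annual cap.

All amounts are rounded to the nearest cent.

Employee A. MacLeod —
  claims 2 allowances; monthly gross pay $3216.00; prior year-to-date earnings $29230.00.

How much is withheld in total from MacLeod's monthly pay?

$355.75

Wage Tax: taxable = $3216.00 − 2×$380.00 = $2456.00
  11.1% × $2456.00 = $272.62
Solidarity Surcharge: cap $31296.00 − YTD $29230.00 = $2066.00 subject; 1.58% × $2066.00 = $32.64
Unemployment Insurance: 1.57% × $3216.00 = $50.49
Total: $272.62 + $32.64 + $50.49 = $355.75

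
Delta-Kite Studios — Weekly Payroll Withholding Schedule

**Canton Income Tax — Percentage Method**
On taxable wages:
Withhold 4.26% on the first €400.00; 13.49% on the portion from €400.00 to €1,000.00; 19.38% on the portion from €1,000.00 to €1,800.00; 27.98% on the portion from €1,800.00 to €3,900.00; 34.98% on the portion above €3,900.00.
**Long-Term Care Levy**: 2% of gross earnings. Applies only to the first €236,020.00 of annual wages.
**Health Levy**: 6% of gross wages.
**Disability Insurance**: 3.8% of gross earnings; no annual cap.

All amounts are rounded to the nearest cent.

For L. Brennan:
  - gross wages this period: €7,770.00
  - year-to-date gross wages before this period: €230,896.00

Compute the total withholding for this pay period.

Canton Income Tax: taxable = €7,770.00
  €840.60 + 34.98% × (€7,770.00 − €3,900.00) = €840.60 + 34.98% × €3,870.00 = €2,194.33
Long-Term Care Levy: cap €236,020.00 − YTD €230,896.00 = €5,124.00 subject; 2% × €5,124.00 = €102.48
Health Levy: 6% × €7,770.00 = €466.20
Disability Insurance: 3.8% × €7,770.00 = €295.26
Total: €2,194.33 + €102.48 + €466.20 + €295.26 = €3,058.27

€3,058.27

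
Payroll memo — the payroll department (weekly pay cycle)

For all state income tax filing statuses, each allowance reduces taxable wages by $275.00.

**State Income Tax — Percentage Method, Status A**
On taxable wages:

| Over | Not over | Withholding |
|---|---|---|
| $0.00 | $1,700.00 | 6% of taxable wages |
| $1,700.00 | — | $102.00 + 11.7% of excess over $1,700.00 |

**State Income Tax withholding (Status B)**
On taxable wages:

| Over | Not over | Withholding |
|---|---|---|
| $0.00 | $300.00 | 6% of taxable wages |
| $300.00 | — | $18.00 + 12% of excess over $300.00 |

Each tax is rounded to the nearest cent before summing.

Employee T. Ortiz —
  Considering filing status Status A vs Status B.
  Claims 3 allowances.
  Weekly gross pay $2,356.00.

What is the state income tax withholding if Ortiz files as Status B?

State Income Tax (Status B): taxable = $2,356.00 − 3×$275.00 = $1,531.00
  $18.00 + 12% × ($1,531.00 − $300.00) = $18.00 + 12% × $1,231.00 = $165.72

$165.72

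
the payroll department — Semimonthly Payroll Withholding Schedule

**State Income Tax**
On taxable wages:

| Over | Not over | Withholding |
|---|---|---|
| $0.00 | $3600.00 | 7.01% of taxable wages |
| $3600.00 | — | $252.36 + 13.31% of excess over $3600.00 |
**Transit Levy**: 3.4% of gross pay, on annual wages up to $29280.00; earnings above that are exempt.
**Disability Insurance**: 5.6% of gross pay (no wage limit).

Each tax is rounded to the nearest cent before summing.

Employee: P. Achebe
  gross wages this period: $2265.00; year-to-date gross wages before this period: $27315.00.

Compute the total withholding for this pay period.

State Income Tax: taxable = $2265.00
  7.01% × $2265.00 = $158.78
Transit Levy: cap $29280.00 − YTD $27315.00 = $1965.00 subject; 3.4% × $1965.00 = $66.81
Disability Insurance: 5.6% × $2265.00 = $126.84
Total: $158.78 + $66.81 + $126.84 = $352.43

$352.43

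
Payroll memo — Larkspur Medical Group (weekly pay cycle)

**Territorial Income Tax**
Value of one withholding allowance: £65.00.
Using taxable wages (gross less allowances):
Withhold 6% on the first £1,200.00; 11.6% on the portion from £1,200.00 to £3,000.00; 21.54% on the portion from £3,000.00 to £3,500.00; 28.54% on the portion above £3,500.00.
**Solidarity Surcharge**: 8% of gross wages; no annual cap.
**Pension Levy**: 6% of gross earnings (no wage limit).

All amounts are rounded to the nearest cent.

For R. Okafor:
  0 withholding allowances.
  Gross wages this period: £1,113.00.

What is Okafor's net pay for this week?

Territorial Income Tax: taxable = £1,113.00
  6% × £1,113.00 = £66.78
Solidarity Surcharge: 8% × £1,113.00 = £89.04
Pension Levy: 6% × £1,113.00 = £66.78
Total withheld: £66.78 + £89.04 + £66.78 = £222.60
Net pay: £1,113.00 − £222.60 = £890.40

£890.40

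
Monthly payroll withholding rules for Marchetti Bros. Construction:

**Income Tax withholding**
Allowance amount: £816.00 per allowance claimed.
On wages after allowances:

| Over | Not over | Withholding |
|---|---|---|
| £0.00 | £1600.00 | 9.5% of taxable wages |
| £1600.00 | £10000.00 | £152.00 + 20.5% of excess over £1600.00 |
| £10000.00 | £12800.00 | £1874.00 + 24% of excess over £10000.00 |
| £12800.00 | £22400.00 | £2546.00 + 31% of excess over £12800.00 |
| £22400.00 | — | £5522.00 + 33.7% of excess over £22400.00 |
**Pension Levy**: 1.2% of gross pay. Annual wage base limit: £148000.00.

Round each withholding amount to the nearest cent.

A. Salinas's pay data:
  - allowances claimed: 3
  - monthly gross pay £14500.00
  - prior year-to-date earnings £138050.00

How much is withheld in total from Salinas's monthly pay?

Income Tax: taxable = £14500.00 − 3×£816.00 = £12052.00
  £1874.00 + 24% × (£12052.00 − £10000.00) = £1874.00 + 24% × £2052.00 = £2366.48
Pension Levy: cap £148000.00 − YTD £138050.00 = £9950.00 subject; 1.2% × £9950.00 = £119.40
Total: £2366.48 + £119.40 = £2485.88

£2485.88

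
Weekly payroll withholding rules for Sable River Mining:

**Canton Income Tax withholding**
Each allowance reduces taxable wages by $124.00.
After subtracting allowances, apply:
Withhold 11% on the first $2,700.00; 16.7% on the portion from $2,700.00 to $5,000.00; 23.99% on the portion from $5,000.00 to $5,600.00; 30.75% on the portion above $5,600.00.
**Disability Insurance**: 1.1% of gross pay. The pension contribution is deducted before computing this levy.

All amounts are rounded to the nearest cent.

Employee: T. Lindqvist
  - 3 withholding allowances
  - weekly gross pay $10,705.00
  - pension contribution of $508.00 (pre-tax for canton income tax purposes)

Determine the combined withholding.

$2,236.40

Canton Income Tax: taxable = $10,705.00 − $508.00 − 3×$124.00 = $9,825.00
  $825.04 + 30.75% × ($9,825.00 − $5,600.00) = $825.04 + 30.75% × $4,225.00 = $2,124.23
Disability Insurance: 1.1% × $10,197.00 = $112.17
Total: $2,124.23 + $112.17 = $2,236.40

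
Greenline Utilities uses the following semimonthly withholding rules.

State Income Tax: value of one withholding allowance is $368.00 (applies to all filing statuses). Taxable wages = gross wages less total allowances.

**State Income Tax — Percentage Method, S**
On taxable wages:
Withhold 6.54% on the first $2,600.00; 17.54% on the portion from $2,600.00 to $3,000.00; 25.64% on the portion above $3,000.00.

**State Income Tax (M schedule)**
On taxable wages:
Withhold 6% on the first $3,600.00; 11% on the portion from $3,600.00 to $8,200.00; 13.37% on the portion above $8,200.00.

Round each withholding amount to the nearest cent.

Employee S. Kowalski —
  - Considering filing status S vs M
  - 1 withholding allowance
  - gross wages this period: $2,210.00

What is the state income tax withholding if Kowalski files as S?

$120.47

State Income Tax (S): taxable = $2,210.00 − 1×$368.00 = $1,842.00
  6.54% × $1,842.00 = $120.47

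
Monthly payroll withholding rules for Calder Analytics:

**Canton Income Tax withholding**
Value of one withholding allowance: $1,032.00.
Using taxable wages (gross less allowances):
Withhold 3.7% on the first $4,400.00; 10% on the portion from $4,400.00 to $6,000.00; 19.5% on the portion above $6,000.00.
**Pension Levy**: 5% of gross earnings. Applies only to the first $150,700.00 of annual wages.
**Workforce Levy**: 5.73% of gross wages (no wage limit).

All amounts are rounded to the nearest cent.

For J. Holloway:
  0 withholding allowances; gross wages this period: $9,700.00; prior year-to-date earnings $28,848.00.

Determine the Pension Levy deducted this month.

$485.00

Pension Levy: 5% × $9,700.00 = $485.00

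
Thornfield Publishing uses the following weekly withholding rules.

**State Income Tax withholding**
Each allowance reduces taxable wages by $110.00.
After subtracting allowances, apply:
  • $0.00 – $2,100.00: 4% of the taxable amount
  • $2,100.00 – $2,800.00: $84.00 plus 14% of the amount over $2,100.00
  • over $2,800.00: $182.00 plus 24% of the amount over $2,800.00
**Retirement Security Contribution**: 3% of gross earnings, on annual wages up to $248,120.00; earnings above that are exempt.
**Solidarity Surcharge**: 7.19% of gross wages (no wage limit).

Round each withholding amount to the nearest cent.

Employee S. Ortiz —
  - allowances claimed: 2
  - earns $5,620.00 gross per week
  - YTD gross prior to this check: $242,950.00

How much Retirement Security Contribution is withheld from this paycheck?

Retirement Security Contribution: cap $248,120.00 − YTD $242,950.00 = $5,170.00 subject; 3% × $5,170.00 = $155.10

$155.10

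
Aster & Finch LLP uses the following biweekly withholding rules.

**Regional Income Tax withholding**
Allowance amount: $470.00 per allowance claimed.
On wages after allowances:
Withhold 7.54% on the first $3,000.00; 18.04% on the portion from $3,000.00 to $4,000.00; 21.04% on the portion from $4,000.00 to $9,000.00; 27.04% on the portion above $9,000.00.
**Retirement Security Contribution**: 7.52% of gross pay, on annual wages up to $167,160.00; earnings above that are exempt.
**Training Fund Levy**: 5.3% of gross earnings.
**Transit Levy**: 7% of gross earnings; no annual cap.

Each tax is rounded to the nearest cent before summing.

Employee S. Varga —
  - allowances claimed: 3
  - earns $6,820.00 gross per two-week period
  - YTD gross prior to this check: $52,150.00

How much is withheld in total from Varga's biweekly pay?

Regional Income Tax: taxable = $6,820.00 − 3×$470.00 = $5,410.00
  $406.60 + 21.04% × ($5,410.00 − $4,000.00) = $406.60 + 21.04% × $1,410.00 = $703.26
Retirement Security Contribution: 7.52% × $6,820.00 = $512.86
Training Fund Levy: 5.3% × $6,820.00 = $361.46
Transit Levy: 7% × $6,820.00 = $477.40
Total: $703.26 + $512.86 + $361.46 + $477.40 = $2,054.98

$2,054.98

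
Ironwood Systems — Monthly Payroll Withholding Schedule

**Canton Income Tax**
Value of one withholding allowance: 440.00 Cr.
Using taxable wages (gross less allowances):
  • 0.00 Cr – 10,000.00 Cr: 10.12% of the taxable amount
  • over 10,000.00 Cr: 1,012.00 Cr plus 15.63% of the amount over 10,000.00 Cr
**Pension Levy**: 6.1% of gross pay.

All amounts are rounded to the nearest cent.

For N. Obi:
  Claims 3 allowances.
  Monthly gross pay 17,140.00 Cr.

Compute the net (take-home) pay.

14,172.79 Cr

Canton Income Tax: taxable = 17,140.00 Cr − 3×440.00 Cr = 15,820.00 Cr
  1,012.00 Cr + 15.63% × (15,820.00 Cr − 10,000.00 Cr) = 1,012.00 Cr + 15.63% × 5,820.00 Cr = 1,921.67 Cr
Pension Levy: 6.1% × 17,140.00 Cr = 1,045.54 Cr
Total withheld: 1,921.67 Cr + 1,045.54 Cr = 2,967.21 Cr
Net pay: 17,140.00 Cr − 2,967.21 Cr = 14,172.79 Cr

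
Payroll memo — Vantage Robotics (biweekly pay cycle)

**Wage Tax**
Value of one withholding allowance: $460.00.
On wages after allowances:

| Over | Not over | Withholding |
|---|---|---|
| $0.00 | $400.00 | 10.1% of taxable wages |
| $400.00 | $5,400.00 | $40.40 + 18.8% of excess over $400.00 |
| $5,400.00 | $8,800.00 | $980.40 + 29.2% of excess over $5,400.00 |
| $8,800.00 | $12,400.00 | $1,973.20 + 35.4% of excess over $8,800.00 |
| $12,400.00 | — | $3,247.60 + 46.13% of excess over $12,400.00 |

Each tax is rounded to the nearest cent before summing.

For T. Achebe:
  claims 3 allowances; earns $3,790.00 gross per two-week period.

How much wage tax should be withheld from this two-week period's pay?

Wage Tax: taxable = $3,790.00 − 3×$460.00 = $2,410.00
  $40.40 + 18.8% × ($2,410.00 − $400.00) = $40.40 + 18.8% × $2,010.00 = $418.28

$418.28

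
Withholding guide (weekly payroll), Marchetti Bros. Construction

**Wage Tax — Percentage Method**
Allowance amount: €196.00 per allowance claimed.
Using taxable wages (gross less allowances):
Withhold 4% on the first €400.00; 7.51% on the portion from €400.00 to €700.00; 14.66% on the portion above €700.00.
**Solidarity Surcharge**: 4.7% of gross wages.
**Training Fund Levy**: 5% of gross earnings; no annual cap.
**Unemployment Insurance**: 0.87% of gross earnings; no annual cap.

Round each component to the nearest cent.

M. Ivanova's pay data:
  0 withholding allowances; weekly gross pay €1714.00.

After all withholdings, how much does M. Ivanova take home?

€1345.65

Wage Tax: taxable = €1714.00
  €38.53 + 14.66% × (€1714.00 − €700.00) = €38.53 + 14.66% × €1014.00 = €187.18
Solidarity Surcharge: 4.7% × €1714.00 = €80.56
Training Fund Levy: 5% × €1714.00 = €85.70
Unemployment Insurance: 0.87% × €1714.00 = €14.91
Total withheld: €187.18 + €80.56 + €85.70 + €14.91 = €368.35
Net pay: €1714.00 − €368.35 = €1345.65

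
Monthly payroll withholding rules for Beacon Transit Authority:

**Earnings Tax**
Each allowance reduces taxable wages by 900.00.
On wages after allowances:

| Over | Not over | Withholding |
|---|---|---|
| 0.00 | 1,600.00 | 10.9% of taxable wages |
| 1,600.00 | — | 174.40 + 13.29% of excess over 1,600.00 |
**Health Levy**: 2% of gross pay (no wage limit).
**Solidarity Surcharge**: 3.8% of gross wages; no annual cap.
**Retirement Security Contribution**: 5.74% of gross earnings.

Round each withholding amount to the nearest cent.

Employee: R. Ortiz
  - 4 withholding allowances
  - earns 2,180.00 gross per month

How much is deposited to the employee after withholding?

Earnings Tax: taxable = 2,180.00 − 4×900.00 = -1,420.00
  Taxable ≤ 0 → 0.00
Health Levy: 2% × 2,180.00 = 43.60
Solidarity Surcharge: 3.8% × 2,180.00 = 82.84
Retirement Security Contribution: 5.74% × 2,180.00 = 125.13
Total withheld: 0.00 + 43.60 + 82.84 + 125.13 = 251.57
Net pay: 2,180.00 − 251.57 = 1,928.43

1,928.43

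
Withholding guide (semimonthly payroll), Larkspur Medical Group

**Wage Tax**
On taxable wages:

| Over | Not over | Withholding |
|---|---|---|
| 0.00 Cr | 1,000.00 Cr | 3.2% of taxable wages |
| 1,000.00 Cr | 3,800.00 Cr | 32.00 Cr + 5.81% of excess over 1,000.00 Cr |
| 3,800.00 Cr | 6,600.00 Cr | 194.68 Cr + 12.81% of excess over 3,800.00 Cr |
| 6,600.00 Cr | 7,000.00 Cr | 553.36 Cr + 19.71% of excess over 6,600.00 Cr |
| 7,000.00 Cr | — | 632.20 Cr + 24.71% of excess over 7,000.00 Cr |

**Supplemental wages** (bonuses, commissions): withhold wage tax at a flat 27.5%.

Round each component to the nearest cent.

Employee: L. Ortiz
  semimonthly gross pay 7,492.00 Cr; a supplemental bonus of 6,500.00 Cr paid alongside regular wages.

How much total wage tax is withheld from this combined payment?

2,541.27 Cr

Wage Tax: taxable = 7,492.00 Cr
  632.20 Cr + 24.71% × (7,492.00 Cr − 7,000.00 Cr) = 632.20 Cr + 24.71% × 492.00 Cr = 753.77 Cr
Supplemental (27.5% flat on bonus): 27.5% × 6,500.00 Cr = 1,787.50 Cr
Total wage tax: 753.77 Cr + 1,787.50 Cr = 2,541.27 Cr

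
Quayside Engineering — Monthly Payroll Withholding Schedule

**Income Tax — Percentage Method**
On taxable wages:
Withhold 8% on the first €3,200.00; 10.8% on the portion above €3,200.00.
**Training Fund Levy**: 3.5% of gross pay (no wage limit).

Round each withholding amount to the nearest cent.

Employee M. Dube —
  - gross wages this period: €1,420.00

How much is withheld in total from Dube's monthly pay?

Income Tax: taxable = €1,420.00
  8% × €1,420.00 = €113.60
Training Fund Levy: 3.5% × €1,420.00 = €49.70
Total: €113.60 + €49.70 = €163.30

€163.30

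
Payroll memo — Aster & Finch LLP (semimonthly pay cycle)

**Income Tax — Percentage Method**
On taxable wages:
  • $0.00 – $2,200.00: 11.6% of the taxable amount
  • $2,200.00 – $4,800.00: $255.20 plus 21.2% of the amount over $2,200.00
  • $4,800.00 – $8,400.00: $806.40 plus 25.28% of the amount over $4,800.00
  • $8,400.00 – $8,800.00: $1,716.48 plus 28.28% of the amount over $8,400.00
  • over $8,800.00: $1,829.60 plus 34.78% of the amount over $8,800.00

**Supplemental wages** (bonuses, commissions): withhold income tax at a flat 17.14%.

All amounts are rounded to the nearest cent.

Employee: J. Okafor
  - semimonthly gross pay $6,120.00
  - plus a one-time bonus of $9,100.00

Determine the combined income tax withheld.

$2,699.84

Income Tax: taxable = $6,120.00
  $806.40 + 25.28% × ($6,120.00 − $4,800.00) = $806.40 + 25.28% × $1,320.00 = $1,140.10
Supplemental (17.14% flat on bonus): 17.14% × $9,100.00 = $1,559.74
Total income tax: $1,140.10 + $1,559.74 = $2,699.84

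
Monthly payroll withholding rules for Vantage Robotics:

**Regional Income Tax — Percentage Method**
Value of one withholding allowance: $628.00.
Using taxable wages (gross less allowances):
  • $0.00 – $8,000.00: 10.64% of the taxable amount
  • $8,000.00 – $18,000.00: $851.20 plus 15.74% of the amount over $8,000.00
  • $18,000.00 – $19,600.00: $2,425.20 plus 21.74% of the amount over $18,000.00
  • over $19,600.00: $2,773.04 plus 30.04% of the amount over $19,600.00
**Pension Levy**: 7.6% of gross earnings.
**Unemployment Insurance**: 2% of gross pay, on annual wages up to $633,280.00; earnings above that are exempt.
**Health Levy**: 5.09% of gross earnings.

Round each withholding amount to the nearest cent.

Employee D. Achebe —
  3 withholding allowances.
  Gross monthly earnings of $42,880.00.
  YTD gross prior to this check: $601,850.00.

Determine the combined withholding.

$15,270.47

Regional Income Tax: taxable = $42,880.00 − 3×$628.00 = $40,996.00
  $2,773.04 + 30.04% × ($40,996.00 − $19,600.00) = $2,773.04 + 30.04% × $21,396.00 = $9,200.40
Pension Levy: 7.6% × $42,880.00 = $3,258.88
Unemployment Insurance: cap $633,280.00 − YTD $601,850.00 = $31,430.00 subject; 2% × $31,430.00 = $628.60
Health Levy: 5.09% × $42,880.00 = $2,182.59
Total: $9,200.40 + $3,258.88 + $628.60 + $2,182.59 = $15,270.47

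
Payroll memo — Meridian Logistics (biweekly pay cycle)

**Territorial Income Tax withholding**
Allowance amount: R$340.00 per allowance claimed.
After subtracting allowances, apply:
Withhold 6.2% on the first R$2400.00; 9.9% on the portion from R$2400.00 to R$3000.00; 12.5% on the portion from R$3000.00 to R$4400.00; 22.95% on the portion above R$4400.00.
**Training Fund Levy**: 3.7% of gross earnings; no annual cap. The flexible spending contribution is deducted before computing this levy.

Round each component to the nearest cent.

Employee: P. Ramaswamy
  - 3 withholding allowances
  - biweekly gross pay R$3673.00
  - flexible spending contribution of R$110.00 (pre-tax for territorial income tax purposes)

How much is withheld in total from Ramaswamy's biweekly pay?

R$294.79

Territorial Income Tax: taxable = R$3673.00 − R$110.00 − 3×R$340.00 = R$2543.00
  R$148.80 + 9.9% × (R$2543.00 − R$2400.00) = R$148.80 + 9.9% × R$143.00 = R$162.96
Training Fund Levy: 3.7% × R$3563.00 = R$131.83
Total: R$162.96 + R$131.83 = R$294.79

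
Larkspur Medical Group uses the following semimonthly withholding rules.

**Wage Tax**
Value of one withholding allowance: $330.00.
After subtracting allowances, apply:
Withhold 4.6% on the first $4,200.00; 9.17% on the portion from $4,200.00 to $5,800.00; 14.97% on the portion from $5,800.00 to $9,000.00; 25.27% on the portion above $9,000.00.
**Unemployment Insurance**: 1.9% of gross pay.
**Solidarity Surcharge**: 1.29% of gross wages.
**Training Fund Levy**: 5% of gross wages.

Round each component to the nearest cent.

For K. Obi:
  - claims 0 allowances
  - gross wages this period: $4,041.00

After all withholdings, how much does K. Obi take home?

Wage Tax: taxable = $4,041.00
  4.6% × $4,041.00 = $185.89
Unemployment Insurance: 1.9% × $4,041.00 = $76.78
Solidarity Surcharge: 1.29% × $4,041.00 = $52.13
Training Fund Levy: 5% × $4,041.00 = $202.05
Total withheld: $185.89 + $76.78 + $52.13 + $202.05 = $516.85
Net pay: $4,041.00 − $516.85 = $3,524.15

$3,524.15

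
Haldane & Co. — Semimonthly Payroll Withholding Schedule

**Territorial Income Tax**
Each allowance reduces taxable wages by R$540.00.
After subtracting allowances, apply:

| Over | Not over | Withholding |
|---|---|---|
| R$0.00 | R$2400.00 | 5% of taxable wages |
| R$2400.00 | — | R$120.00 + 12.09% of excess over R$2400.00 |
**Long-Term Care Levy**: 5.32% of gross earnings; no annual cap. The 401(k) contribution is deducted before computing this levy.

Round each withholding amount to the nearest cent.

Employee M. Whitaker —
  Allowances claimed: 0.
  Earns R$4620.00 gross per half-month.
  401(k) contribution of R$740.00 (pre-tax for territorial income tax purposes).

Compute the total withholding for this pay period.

Territorial Income Tax: taxable = R$4620.00 − R$740.00 = R$3880.00
  R$120.00 + 12.09% × (R$3880.00 − R$2400.00) = R$120.00 + 12.09% × R$1480.00 = R$298.93
Long-Term Care Levy: 5.32% × R$3880.00 = R$206.42
Total: R$298.93 + R$206.42 = R$505.35

R$505.35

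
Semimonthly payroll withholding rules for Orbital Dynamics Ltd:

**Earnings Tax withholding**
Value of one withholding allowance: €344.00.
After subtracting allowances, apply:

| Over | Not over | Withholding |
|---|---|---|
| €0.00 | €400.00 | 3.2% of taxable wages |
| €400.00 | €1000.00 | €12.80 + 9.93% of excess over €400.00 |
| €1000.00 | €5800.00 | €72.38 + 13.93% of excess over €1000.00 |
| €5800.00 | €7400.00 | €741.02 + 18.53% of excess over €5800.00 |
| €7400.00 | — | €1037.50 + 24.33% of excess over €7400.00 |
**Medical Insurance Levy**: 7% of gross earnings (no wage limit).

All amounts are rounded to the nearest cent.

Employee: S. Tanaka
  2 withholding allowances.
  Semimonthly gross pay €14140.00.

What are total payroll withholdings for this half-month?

Earnings Tax: taxable = €14140.00 − 2×€344.00 = €13452.00
  €1037.50 + 24.33% × (€13452.00 − €7400.00) = €1037.50 + 24.33% × €6052.00 = €2509.95
Medical Insurance Levy: 7% × €14140.00 = €989.80
Total: €2509.95 + €989.80 = €3499.75

€3499.75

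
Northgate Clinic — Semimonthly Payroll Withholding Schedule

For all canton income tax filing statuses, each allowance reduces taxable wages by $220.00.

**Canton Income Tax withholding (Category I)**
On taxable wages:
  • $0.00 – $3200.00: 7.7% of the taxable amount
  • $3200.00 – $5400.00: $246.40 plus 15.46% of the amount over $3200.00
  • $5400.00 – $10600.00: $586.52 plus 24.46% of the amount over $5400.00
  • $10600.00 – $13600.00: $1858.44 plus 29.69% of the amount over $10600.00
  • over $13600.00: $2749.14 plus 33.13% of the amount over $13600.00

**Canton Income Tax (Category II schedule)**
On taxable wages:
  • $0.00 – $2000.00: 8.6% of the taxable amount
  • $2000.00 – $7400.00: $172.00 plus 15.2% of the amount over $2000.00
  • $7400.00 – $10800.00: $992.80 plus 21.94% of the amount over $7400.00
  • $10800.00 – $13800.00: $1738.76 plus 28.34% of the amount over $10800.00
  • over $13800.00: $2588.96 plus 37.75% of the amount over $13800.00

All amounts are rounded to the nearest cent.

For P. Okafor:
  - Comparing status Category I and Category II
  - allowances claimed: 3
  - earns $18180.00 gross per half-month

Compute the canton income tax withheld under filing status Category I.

Canton Income Tax (Category I): taxable = $18180.00 − 3×$220.00 = $17520.00
  $2749.14 + 33.13% × ($17520.00 − $13600.00) = $2749.14 + 33.13% × $3920.00 = $4047.84

$4047.84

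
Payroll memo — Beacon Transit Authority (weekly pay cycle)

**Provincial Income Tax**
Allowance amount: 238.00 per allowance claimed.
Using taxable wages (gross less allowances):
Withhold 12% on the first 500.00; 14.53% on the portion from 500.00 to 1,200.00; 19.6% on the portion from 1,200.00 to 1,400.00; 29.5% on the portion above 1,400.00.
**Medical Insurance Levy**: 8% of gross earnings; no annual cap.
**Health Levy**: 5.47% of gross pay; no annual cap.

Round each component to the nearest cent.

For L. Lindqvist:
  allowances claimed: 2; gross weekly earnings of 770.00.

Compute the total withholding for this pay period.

Provincial Income Tax: taxable = 770.00 − 2×238.00 = 294.00
  12% × 294.00 = 35.28
Medical Insurance Levy: 8% × 770.00 = 61.60
Health Levy: 5.47% × 770.00 = 42.12
Total: 35.28 + 61.60 + 42.12 = 139.00

139.00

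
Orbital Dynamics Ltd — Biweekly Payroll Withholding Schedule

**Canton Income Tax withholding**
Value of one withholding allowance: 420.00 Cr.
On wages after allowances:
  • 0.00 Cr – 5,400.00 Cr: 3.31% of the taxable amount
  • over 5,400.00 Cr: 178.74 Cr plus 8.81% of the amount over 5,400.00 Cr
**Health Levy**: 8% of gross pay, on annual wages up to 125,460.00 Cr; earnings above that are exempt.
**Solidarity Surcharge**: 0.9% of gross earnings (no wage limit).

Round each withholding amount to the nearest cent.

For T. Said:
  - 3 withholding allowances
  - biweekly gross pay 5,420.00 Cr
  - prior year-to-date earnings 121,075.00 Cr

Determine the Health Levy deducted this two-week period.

Health Levy: cap 125,460.00 Cr − YTD 121,075.00 Cr = 4,385.00 Cr subject; 8% × 4,385.00 Cr = 350.80 Cr

350.80 Cr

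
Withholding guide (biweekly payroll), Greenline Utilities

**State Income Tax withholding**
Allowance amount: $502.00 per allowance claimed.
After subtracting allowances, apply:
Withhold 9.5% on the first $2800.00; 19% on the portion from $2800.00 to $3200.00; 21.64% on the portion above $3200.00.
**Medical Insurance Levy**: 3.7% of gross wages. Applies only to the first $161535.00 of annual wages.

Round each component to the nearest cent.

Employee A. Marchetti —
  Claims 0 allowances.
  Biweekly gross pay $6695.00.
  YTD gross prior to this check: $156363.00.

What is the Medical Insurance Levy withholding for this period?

$191.36

Medical Insurance Levy: cap $161535.00 − YTD $156363.00 = $5172.00 subject; 3.7% × $5172.00 = $191.36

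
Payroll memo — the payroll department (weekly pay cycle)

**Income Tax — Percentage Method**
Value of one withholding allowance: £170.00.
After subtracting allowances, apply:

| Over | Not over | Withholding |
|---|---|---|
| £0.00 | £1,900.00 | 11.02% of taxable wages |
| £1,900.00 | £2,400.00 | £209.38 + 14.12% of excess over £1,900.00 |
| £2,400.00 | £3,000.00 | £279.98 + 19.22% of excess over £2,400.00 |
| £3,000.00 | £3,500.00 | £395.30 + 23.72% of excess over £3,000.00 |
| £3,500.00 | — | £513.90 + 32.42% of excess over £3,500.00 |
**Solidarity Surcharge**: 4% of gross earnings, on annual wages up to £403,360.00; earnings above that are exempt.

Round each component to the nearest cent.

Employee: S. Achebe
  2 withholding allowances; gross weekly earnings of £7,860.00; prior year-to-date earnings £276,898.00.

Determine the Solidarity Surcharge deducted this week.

Solidarity Surcharge: 4% × £7,860.00 = £314.40

£314.40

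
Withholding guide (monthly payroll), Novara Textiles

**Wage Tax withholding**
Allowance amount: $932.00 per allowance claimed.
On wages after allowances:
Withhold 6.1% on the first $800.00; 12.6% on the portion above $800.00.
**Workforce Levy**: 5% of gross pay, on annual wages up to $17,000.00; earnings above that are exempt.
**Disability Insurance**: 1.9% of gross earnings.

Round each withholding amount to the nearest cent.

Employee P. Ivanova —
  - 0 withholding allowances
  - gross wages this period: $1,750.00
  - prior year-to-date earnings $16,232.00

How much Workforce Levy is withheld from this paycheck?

Workforce Levy: cap $17,000.00 − YTD $16,232.00 = $768.00 subject; 5% × $768.00 = $38.40

$38.40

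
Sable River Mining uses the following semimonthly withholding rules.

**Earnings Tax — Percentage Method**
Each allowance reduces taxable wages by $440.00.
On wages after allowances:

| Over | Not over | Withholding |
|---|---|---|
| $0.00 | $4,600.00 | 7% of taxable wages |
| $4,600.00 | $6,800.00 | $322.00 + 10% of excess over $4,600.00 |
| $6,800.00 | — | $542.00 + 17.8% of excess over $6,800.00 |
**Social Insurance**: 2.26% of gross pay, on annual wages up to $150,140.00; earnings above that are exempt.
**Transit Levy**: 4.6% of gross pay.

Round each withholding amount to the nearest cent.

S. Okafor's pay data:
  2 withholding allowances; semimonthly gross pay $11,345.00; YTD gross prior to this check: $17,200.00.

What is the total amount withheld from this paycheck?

$1,972.64

Earnings Tax: taxable = $11,345.00 − 2×$440.00 = $10,465.00
  $542.00 + 17.8% × ($10,465.00 − $6,800.00) = $542.00 + 17.8% × $3,665.00 = $1,194.37
Social Insurance: 2.26% × $11,345.00 = $256.40
Transit Levy: 4.6% × $11,345.00 = $521.87
Total: $1,194.37 + $256.40 + $521.87 = $1,972.64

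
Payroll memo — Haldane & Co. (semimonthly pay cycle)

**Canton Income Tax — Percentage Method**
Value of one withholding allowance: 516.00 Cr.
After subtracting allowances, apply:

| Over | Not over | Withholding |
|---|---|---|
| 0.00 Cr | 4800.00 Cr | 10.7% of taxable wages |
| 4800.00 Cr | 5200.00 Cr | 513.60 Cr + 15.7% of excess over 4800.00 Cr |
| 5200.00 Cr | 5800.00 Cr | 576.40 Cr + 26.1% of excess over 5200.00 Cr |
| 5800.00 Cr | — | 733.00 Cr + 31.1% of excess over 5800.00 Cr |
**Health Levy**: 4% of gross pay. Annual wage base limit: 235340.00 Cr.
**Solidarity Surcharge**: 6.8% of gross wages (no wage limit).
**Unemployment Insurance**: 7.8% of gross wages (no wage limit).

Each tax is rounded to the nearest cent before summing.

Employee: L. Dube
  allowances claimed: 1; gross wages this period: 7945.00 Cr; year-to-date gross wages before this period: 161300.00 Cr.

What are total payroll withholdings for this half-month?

2717.39 Cr

Canton Income Tax: taxable = 7945.00 Cr − 1×516.00 Cr = 7429.00 Cr
  733.00 Cr + 31.1% × (7429.00 Cr − 5800.00 Cr) = 733.00 Cr + 31.1% × 1629.00 Cr = 1239.62 Cr
Health Levy: 4% × 7945.00 Cr = 317.80 Cr
Solidarity Surcharge: 6.8% × 7945.00 Cr = 540.26 Cr
Unemployment Insurance: 7.8% × 7945.00 Cr = 619.71 Cr
Total: 1239.62 Cr + 317.80 Cr + 540.26 Cr + 619.71 Cr = 2717.39 Cr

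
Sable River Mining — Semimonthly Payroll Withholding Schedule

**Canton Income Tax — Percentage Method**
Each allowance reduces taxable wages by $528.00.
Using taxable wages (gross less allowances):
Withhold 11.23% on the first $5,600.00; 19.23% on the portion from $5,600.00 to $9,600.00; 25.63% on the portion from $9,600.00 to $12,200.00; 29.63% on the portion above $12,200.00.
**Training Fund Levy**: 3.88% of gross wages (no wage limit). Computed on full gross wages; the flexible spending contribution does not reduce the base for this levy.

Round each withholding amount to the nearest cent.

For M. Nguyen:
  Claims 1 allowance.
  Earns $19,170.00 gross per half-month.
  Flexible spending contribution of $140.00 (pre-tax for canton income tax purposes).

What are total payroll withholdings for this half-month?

Canton Income Tax: taxable = $19,170.00 − $140.00 − 1×$528.00 = $18,502.00
  $2,064.46 + 29.63% × ($18,502.00 − $12,200.00) = $2,064.46 + 29.63% × $6,302.00 = $3,931.74
Training Fund Levy: 3.88% × $19,170.00 = $743.80
Total: $3,931.74 + $743.80 = $4,675.54

$4,675.54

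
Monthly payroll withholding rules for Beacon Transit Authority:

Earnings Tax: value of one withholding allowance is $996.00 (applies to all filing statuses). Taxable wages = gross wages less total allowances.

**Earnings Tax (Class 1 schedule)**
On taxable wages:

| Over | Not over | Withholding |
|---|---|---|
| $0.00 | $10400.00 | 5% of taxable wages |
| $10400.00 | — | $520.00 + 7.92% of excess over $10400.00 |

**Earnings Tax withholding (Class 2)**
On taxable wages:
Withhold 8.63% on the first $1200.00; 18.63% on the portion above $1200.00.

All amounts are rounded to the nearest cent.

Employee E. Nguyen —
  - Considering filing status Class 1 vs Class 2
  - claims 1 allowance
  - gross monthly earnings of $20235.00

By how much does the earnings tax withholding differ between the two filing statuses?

$2244.18

Earnings Tax (Class 1): taxable = $20235.00 − 1×$996.00 = $19239.00
  $520.00 + 7.92% × ($19239.00 − $10400.00) = $520.00 + 7.92% × $8839.00 = $1220.05
Earnings Tax (Class 2): taxable = $20235.00 − 1×$996.00 = $19239.00
  $103.56 + 18.63% × ($19239.00 − $1200.00) = $103.56 + 18.63% × $18039.00 = $3464.23
Difference: |$1220.05 − $3464.23| = $2244.18 (higher under Class 2)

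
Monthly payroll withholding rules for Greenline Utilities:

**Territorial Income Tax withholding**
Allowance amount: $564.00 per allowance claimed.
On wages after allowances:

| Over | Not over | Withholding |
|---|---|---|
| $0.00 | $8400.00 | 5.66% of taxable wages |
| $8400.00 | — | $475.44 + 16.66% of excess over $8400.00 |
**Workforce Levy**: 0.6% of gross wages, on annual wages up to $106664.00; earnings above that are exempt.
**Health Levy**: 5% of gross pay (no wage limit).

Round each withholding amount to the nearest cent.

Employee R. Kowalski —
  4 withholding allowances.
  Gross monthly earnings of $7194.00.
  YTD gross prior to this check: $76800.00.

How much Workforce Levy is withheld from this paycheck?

Workforce Levy: 0.6% × $7194.00 = $43.16

$43.16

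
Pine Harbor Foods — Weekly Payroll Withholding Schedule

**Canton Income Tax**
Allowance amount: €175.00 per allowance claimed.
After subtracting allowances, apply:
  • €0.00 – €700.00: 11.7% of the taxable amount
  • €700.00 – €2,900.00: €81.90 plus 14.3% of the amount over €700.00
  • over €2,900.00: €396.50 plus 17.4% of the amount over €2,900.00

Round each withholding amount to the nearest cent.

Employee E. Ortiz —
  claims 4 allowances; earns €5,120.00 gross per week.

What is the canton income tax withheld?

Canton Income Tax: taxable = €5,120.00 − 4×€175.00 = €4,420.00
  €396.50 + 17.4% × (€4,420.00 − €2,900.00) = €396.50 + 17.4% × €1,520.00 = €660.98

€660.98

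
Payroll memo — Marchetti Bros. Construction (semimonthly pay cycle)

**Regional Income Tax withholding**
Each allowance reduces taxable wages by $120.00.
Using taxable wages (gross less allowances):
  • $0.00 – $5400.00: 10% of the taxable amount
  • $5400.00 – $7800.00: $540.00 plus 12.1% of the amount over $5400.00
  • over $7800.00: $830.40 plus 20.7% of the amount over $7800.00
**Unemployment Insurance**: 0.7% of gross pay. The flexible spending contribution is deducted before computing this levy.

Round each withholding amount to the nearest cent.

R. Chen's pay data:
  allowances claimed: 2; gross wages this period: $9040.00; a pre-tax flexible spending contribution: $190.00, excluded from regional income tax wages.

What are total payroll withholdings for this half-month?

$1060.02

Regional Income Tax: taxable = $9040.00 − $190.00 − 2×$120.00 = $8610.00
  $830.40 + 20.7% × ($8610.00 − $7800.00) = $830.40 + 20.7% × $810.00 = $998.07
Unemployment Insurance: 0.7% × $8850.00 = $61.95
Total: $998.07 + $61.95 = $1060.02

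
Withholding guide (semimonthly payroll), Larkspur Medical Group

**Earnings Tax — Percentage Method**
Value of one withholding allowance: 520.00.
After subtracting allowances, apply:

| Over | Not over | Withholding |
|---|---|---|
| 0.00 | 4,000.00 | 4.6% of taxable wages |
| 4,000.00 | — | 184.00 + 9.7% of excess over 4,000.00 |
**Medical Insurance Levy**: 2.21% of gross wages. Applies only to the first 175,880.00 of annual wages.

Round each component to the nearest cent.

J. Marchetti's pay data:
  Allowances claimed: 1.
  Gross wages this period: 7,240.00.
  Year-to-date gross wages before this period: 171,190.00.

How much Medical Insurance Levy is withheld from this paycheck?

103.65

Medical Insurance Levy: cap 175,880.00 − YTD 171,190.00 = 4,690.00 subject; 2.21% × 4,690.00 = 103.65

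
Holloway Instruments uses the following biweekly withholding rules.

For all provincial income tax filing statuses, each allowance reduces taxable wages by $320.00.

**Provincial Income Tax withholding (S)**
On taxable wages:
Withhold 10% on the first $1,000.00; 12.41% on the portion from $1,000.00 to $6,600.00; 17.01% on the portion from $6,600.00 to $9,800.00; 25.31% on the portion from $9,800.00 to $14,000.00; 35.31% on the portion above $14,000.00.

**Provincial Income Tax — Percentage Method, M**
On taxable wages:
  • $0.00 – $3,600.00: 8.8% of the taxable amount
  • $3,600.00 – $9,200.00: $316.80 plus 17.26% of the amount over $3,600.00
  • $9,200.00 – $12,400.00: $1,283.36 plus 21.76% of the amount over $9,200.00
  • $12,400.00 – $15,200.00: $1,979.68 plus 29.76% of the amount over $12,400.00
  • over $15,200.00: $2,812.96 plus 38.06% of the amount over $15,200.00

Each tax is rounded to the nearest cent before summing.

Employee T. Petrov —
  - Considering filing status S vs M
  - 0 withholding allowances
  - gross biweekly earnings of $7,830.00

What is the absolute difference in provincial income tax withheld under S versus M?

Provincial Income Tax (S): taxable = $7,830.00
  $794.96 + 17.01% × ($7,830.00 − $6,600.00) = $794.96 + 17.01% × $1,230.00 = $1,004.18
Provincial Income Tax (M): taxable = $7,830.00
  $316.80 + 17.26% × ($7,830.00 − $3,600.00) = $316.80 + 17.26% × $4,230.00 = $1,046.90
Difference: |$1,004.18 − $1,046.90| = $42.72 (higher under M)

$42.72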